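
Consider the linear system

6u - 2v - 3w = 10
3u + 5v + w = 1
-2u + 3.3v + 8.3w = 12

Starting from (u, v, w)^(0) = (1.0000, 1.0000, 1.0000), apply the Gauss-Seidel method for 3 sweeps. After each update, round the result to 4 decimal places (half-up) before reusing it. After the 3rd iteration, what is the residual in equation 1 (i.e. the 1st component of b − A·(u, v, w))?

Iteration 1:
  u = (10 - (-2)·1.0000 - (-3)·1.0000) / (6) = 2.5000
  v = (1 - (3)·2.5000 - (1)·1.0000) / (5) = -1.5000
  w = (12 - (-2)·2.5000 - (3.3)·-1.5000) / (8.3) = 2.6446
Iteration 2:
  u = (10 - (-2)·-1.5000 - (-3)·2.6446) / (6) = 2.4890
  v = (1 - (3)·2.4890 - (1)·2.6446) / (5) = -1.8223
  w = (12 - (-2)·2.4890 - (3.3)·-1.8223) / (8.3) = 2.7701
Iteration 3:
  u = (10 - (-2)·-1.8223 - (-3)·2.7701) / (6) = 2.4443
  v = (1 - (3)·2.4443 - (1)·2.7701) / (5) = -1.8206
  w = (12 - (-2)·2.4443 - (3.3)·-1.8206) / (8.3) = 2.7586
Residual b − A·x = (-0.0312, 0.0115, 0.0002)

-0.0312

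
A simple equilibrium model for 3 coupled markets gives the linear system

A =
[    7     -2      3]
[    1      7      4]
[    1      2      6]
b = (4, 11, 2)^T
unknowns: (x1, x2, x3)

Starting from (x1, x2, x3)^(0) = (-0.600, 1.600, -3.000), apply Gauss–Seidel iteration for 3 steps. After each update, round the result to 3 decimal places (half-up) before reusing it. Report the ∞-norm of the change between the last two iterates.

0.485

Iteration 1:
  x1 = (4 - (-2)·1.600 - (3)·-3.000) / (7) = 2.314
  x2 = (11 - (1)·2.314 - (4)·-3.000) / (7) = 2.955
  x3 = (2 - (1)·2.314 - (2)·2.955) / (6) = -1.037
Iteration 2:
  x1 = (4 - (-2)·2.955 - (3)·-1.037) / (7) = 1.860
  x2 = (11 - (1)·1.860 - (4)·-1.037) / (7) = 1.898
  x3 = (2 - (1)·1.860 - (2)·1.898) / (6) = -0.609
Iteration 3:
  x1 = (4 - (-2)·1.898 - (3)·-0.609) / (7) = 1.375
  x2 = (11 - (1)·1.375 - (4)·-0.609) / (7) = 1.723
  x3 = (2 - (1)·1.375 - (2)·1.723) / (6) = -0.470
Change: (-0.485, -0.175, 0.139) → max |·| = 0.485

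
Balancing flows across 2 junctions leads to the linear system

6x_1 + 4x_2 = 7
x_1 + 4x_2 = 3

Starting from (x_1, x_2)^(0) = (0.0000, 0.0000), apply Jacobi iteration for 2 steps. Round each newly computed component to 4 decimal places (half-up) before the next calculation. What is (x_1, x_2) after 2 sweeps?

Iteration 1:
  x_1 = (7 - (4)·0.0000) / (6) = 1.1667
  x_2 = (3 - (1)·0.0000) / (4) = 0.7500
Iteration 2:
  x_1 = (7 - (4)·0.7500) / (6) = 0.6667
  x_2 = (3 - (1)·1.1667) / (4) = 0.4583

(0.6667, 0.4583)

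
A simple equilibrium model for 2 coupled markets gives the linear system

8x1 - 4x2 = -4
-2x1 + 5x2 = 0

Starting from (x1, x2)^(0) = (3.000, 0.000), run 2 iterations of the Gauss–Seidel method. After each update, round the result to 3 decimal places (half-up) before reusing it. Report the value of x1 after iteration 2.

-0.600

Iteration 1:
  x1 = (-4 - (-4)·0.000) / (8) = -0.500
  x2 = (0 - (-2)·-0.500) / (5) = -0.200
Iteration 2:
  x1 = (-4 - (-4)·-0.200) / (8) = -0.600
  x2 = (0 - (-2)·-0.600) / (5) = -0.240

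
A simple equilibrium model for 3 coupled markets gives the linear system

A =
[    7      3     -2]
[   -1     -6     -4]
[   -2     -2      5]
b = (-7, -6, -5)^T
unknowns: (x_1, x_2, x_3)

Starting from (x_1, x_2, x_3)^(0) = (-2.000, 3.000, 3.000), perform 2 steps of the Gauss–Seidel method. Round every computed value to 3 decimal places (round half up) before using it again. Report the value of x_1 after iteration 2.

Iteration 1:
  x_1 = (-7 - (3)·3.000 - (-2)·3.000) / (7) = -1.429
  x_2 = (-6 - (-1)·-1.429 - (-4)·3.000) / (-6) = -0.762
  x_3 = (-5 - (-2)·-1.429 - (-2)·-0.762) / (5) = -1.876
Iteration 2:
  x_1 = (-7 - (3)·-0.762 - (-2)·-1.876) / (7) = -1.209
  x_2 = (-6 - (-1)·-1.209 - (-4)·-1.876) / (-6) = 2.452
  x_3 = (-5 - (-2)·-1.209 - (-2)·2.452) / (5) = -0.503

-1.209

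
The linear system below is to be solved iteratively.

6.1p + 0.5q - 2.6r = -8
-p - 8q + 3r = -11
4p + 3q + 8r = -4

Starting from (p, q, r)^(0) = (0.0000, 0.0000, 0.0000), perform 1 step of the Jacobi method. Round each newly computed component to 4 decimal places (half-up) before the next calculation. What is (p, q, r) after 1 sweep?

Iteration 1:
  p = (-8 - (0.5)·0.0000 - (-2.6)·0.0000) / (6.1) = -1.3115
  q = (-11 - (-1)·0.0000 - (3)·0.0000) / (-8) = 1.3750
  r = (-4 - (4)·0.0000 - (3)·0.0000) / (8) = -0.5000

(-1.3115, 1.3750, -0.5000)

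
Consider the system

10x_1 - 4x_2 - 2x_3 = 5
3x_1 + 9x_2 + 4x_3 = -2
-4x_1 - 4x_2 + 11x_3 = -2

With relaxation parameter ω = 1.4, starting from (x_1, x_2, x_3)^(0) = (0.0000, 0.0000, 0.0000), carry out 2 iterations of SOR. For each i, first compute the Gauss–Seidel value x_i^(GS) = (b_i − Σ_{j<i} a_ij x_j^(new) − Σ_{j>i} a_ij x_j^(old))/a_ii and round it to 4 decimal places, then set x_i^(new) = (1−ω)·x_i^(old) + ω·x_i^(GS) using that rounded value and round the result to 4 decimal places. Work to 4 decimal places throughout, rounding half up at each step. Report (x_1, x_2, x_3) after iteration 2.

(0.0004, 0.0825, -0.1232)

Iteration 1:
  x_1: GS value = (5 - (-4)·0.0000 - (-2)·0.0000) / (10) = 0.5000;  x_1 ← (1−ω)·0.0000 + ω·0.5000 = 0.7000
  x_2: GS value = (-2 - (3)·0.7000 - (4)·0.0000) / (9) = -0.4556;  x_2 ← (1−ω)·0.0000 + ω·-0.4556 = -0.6378
  x_3: GS value = (-2 - (-4)·0.7000 - (-4)·-0.6378) / (11) = -0.1592;  x_3 ← (1−ω)·0.0000 + ω·-0.1592 = -0.2229
Iteration 2:
  x_1: GS value = (5 - (-4)·-0.6378 - (-2)·-0.2229) / (10) = 0.2003;  x_1 ← (1−ω)·0.7000 + ω·0.2003 = 0.0004
  x_2: GS value = (-2 - (3)·0.0004 - (4)·-0.2229) / (9) = -0.1233;  x_2 ← (1−ω)·-0.6378 + ω·-0.1233 = 0.0825
  x_3: GS value = (-2 - (-4)·0.0004 - (-4)·0.0825) / (11) = -0.1517;  x_3 ← (1−ω)·-0.2229 + ω·-0.1517 = -0.1232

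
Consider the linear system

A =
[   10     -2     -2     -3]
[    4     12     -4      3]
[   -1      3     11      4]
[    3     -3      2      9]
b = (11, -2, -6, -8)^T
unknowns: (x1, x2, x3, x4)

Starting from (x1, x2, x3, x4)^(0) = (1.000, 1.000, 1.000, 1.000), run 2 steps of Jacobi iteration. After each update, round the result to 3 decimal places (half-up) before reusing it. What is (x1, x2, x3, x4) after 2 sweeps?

(0.465, -0.853, 0.136, -1.385)

Iteration 1:
  x1 = (11 - (-2)·1.000 - (-2)·1.000 - (-3)·1.000) / (10) = 1.800
  x2 = (-2 - (4)·1.000 - (-4)·1.000 - (3)·1.000) / (12) = -0.417
  x3 = (-6 - (-1)·1.000 - (3)·1.000 - (4)·1.000) / (11) = -1.091
  x4 = (-8 - (3)·1.000 - (-3)·1.000 - (2)·1.000) / (9) = -1.111
Iteration 2:
  x1 = (11 - (-2)·-0.417 - (-2)·-1.091 - (-3)·-1.111) / (10) = 0.465
  x2 = (-2 - (4)·1.800 - (-4)·-1.091 - (3)·-1.111) / (12) = -0.853
  x3 = (-6 - (-1)·1.800 - (3)·-0.417 - (4)·-1.111) / (11) = 0.136
  x4 = (-8 - (3)·1.800 - (-3)·-0.417 - (2)·-1.091) / (9) = -1.385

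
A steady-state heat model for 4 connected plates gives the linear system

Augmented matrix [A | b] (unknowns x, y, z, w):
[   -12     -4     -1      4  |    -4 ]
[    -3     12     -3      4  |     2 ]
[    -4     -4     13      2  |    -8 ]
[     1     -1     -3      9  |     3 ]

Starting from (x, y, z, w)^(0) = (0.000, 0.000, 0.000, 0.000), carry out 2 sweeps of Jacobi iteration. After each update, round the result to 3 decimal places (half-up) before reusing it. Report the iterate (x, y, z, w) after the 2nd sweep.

(0.440, -0.015, -0.513, 0.110)

Iteration 1:
  x = (-4 - (-4)·0.000 - (-1)·0.000 - (4)·0.000) / (-12) = 0.333
  y = (2 - (-3)·0.000 - (-3)·0.000 - (4)·0.000) / (12) = 0.167
  z = (-8 - (-4)·0.000 - (-4)·0.000 - (2)·0.000) / (13) = -0.615
  w = (3 - (1)·0.000 - (-1)·0.000 - (-3)·0.000) / (9) = 0.333
Iteration 2:
  x = (-4 - (-4)·0.167 - (-1)·-0.615 - (4)·0.333) / (-12) = 0.440
  y = (2 - (-3)·0.333 - (-3)·-0.615 - (4)·0.333) / (12) = -0.015
  z = (-8 - (-4)·0.333 - (-4)·0.167 - (2)·0.333) / (13) = -0.513
  w = (3 - (1)·0.333 - (-1)·0.167 - (-3)·-0.615) / (9) = 0.110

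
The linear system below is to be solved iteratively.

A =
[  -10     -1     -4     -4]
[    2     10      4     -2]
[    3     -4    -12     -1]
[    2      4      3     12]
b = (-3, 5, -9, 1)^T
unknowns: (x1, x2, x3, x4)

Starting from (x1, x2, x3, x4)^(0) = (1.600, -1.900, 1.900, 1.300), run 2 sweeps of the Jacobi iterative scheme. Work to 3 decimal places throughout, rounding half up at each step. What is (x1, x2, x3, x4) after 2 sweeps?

Iteration 1:
  x1 = (-3 - (-1)·-1.900 - (-4)·1.900 - (-4)·1.300) / (-10) = -0.790
  x2 = (5 - (2)·1.600 - (4)·1.900 - (-2)·1.300) / (10) = -0.320
  x3 = (-9 - (3)·1.600 - (-4)·-1.900 - (-1)·1.300) / (-12) = 1.675
  x4 = (1 - (2)·1.600 - (4)·-1.900 - (3)·1.900) / (12) = -0.025
Iteration 2:
  x1 = (-3 - (-1)·-0.320 - (-4)·1.675 - (-4)·-0.025) / (-10) = -0.328
  x2 = (5 - (2)·-0.790 - (4)·1.675 - (-2)·-0.025) / (10) = -0.017
  x3 = (-9 - (3)·-0.790 - (-4)·-0.320 - (-1)·-0.025) / (-12) = 0.661
  x4 = (1 - (2)·-0.790 - (4)·-0.320 - (3)·1.675) / (12) = -0.097

(-0.328, -0.017, 0.661, -0.097)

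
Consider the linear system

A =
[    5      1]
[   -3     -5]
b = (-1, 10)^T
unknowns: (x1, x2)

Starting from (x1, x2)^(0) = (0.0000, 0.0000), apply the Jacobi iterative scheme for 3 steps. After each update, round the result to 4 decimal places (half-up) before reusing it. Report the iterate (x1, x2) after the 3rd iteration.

Iteration 1:
  x1 = (-1 - (1)·0.0000) / (5) = -0.2000
  x2 = (10 - (-3)·0.0000) / (-5) = -2.0000
Iteration 2:
  x1 = (-1 - (1)·-2.0000) / (5) = 0.2000
  x2 = (10 - (-3)·-0.2000) / (-5) = -1.8800
Iteration 3:
  x1 = (-1 - (1)·-1.8800) / (5) = 0.1760
  x2 = (10 - (-3)·0.2000) / (-5) = -2.1200

(0.1760, -2.1200)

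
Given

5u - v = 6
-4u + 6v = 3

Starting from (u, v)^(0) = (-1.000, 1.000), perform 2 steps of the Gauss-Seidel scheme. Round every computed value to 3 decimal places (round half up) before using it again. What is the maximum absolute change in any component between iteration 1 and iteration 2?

Iteration 1:
  u = (6 - (-1)·1.000) / (5) = 1.400
  v = (3 - (-4)·1.400) / (6) = 1.433
Iteration 2:
  u = (6 - (-1)·1.433) / (5) = 1.487
  v = (3 - (-4)·1.487) / (6) = 1.491
Change: (0.087, 0.058) → max |·| = 0.087

0.087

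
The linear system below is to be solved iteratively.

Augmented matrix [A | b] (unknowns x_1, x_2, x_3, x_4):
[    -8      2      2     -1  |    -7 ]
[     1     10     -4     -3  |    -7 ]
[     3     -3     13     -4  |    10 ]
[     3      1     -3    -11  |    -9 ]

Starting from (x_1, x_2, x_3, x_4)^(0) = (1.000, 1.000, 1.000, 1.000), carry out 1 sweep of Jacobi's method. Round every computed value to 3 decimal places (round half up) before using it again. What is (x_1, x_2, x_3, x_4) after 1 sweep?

Iteration 1:
  x_1 = (-7 - (2)·1.000 - (2)·1.000 - (-1)·1.000) / (-8) = 1.250
  x_2 = (-7 - (1)·1.000 - (-4)·1.000 - (-3)·1.000) / (10) = -0.100
  x_3 = (10 - (3)·1.000 - (-3)·1.000 - (-4)·1.000) / (13) = 1.077
  x_4 = (-9 - (3)·1.000 - (1)·1.000 - (-3)·1.000) / (-11) = 0.909

(1.250, -0.100, 1.077, 0.909)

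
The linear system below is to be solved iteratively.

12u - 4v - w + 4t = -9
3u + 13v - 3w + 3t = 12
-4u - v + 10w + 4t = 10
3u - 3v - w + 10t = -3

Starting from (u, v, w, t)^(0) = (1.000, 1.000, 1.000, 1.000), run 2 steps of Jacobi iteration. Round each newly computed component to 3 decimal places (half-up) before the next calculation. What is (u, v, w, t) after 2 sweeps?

(-0.361, 1.377, 0.882, 0.218)

Iteration 1:
  u = (-9 - (-4)·1.000 - (-1)·1.000 - (4)·1.000) / (12) = -0.667
  v = (12 - (3)·1.000 - (-3)·1.000 - (3)·1.000) / (13) = 0.692
  w = (10 - (-4)·1.000 - (-1)·1.000 - (4)·1.000) / (10) = 1.100
  t = (-3 - (3)·1.000 - (-3)·1.000 - (-1)·1.000) / (10) = -0.200
Iteration 2:
  u = (-9 - (-4)·0.692 - (-1)·1.100 - (4)·-0.200) / (12) = -0.361
  v = (12 - (3)·-0.667 - (-3)·1.100 - (3)·-0.200) / (13) = 1.377
  w = (10 - (-4)·-0.667 - (-1)·0.692 - (4)·-0.200) / (10) = 0.882
  t = (-3 - (3)·-0.667 - (-3)·0.692 - (-1)·1.100) / (10) = 0.218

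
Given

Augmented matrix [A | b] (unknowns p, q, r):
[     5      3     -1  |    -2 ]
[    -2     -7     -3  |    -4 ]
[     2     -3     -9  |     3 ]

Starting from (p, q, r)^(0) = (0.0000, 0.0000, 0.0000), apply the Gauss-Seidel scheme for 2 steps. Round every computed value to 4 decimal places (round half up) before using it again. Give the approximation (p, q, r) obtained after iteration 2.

Iteration 1:
  p = (-2 - (3)·0.0000 - (-1)·0.0000) / (5) = -0.4000
  q = (-4 - (-2)·-0.4000 - (-3)·0.0000) / (-7) = 0.6857
  r = (3 - (2)·-0.4000 - (-3)·0.6857) / (-9) = -0.6508
Iteration 2:
  p = (-2 - (3)·0.6857 - (-1)·-0.6508) / (5) = -0.9416
  q = (-4 - (-2)·-0.9416 - (-3)·-0.6508) / (-7) = 1.1194
  r = (3 - (2)·-0.9416 - (-3)·1.1194) / (-9) = -0.9157

(-0.9416, 1.1194, -0.9157)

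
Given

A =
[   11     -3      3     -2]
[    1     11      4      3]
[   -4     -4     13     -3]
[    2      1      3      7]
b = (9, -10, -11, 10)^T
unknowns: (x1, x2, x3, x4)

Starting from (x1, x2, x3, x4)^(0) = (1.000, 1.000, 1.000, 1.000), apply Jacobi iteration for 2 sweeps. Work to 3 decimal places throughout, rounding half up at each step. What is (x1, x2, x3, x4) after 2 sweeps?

Iteration 1:
  x1 = (9 - (-3)·1.000 - (3)·1.000 - (-2)·1.000) / (11) = 1.000
  x2 = (-10 - (1)·1.000 - (4)·1.000 - (3)·1.000) / (11) = -1.636
  x3 = (-11 - (-4)·1.000 - (-4)·1.000 - (-3)·1.000) / (13) = 0.000
  x4 = (10 - (2)·1.000 - (1)·1.000 - (3)·1.000) / (7) = 0.571
Iteration 2:
  x1 = (9 - (-3)·-1.636 - (3)·0.000 - (-2)·0.571) / (11) = 0.476
  x2 = (-10 - (1)·1.000 - (4)·0.000 - (3)·0.571) / (11) = -1.156
  x3 = (-11 - (-4)·1.000 - (-4)·-1.636 - (-3)·0.571) / (13) = -0.910
  x4 = (10 - (2)·1.000 - (1)·-1.636 - (3)·0.000) / (7) = 1.377

(0.476, -1.156, -0.910, 1.377)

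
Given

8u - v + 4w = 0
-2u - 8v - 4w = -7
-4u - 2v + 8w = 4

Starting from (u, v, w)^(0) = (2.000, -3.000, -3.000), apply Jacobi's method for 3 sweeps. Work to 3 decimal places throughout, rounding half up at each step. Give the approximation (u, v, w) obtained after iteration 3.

Iteration 1:
  u = (0 - (-1)·-3.000 - (4)·-3.000) / (8) = 1.125
  v = (-7 - (-2)·2.000 - (-4)·-3.000) / (-8) = 1.875
  w = (4 - (-4)·2.000 - (-2)·-3.000) / (8) = 0.750
Iteration 2:
  u = (0 - (-1)·1.875 - (4)·0.750) / (8) = -0.141
  v = (-7 - (-2)·1.125 - (-4)·0.750) / (-8) = 0.219
  w = (4 - (-4)·1.125 - (-2)·1.875) / (8) = 1.531
Iteration 3:
  u = (0 - (-1)·0.219 - (4)·1.531) / (8) = -0.738
  v = (-7 - (-2)·-0.141 - (-4)·1.531) / (-8) = 0.145
  w = (4 - (-4)·-0.141 - (-2)·0.219) / (8) = 0.484

(-0.738, 0.145, 0.484)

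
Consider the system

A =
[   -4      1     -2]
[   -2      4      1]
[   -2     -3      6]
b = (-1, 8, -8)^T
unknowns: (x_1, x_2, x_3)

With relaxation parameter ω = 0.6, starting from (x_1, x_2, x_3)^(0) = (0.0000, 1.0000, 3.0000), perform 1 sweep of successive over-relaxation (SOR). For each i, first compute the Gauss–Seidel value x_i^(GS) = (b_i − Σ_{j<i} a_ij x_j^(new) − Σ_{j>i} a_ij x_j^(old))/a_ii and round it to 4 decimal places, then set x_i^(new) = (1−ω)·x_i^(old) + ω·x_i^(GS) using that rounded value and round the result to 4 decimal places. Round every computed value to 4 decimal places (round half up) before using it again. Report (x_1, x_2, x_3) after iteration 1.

Iteration 1:
  x_1: GS value = (-1 - (1)·1.0000 - (-2)·3.0000) / (-4) = -1.0000;  x_1 ← (1−ω)·0.0000 + ω·-1.0000 = -0.6000
  x_2: GS value = (8 - (-2)·-0.6000 - (1)·3.0000) / (4) = 0.9500;  x_2 ← (1−ω)·1.0000 + ω·0.9500 = 0.9700
  x_3: GS value = (-8 - (-2)·-0.6000 - (-3)·0.9700) / (6) = -1.0483;  x_3 ← (1−ω)·3.0000 + ω·-1.0483 = 0.5710

(-0.6000, 0.9700, 0.5710)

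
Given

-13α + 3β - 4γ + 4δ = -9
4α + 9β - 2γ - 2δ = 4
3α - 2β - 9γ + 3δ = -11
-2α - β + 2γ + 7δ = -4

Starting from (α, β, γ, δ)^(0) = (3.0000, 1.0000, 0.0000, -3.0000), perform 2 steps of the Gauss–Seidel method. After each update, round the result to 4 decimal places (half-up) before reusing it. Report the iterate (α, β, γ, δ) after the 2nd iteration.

Iteration 1:
  α = (-9 - (3)·1.0000 - (-4)·0.0000 - (4)·-3.0000) / (-13) = 0.0000
  β = (4 - (4)·0.0000 - (-2)·0.0000 - (-2)·-3.0000) / (9) = -0.2222
  γ = (-11 - (3)·0.0000 - (-2)·-0.2222 - (3)·-3.0000) / (-9) = 0.2716
  δ = (-4 - (-2)·0.0000 - (-1)·-0.2222 - (2)·0.2716) / (7) = -0.6808
Iteration 2:
  α = (-9 - (3)·-0.2222 - (-4)·0.2716 - (4)·-0.6808) / (-13) = 0.3480
  β = (4 - (4)·0.3480 - (-2)·0.2716 - (-2)·-0.6808) / (9) = 0.1988
  γ = (-11 - (3)·0.3480 - (-2)·0.1988 - (3)·-0.6808) / (-9) = 1.0671
  δ = (-4 - (-2)·0.3480 - (-1)·0.1988 - (2)·1.0671) / (7) = -0.7485

(0.3480, 0.1988, 1.0671, -0.7485)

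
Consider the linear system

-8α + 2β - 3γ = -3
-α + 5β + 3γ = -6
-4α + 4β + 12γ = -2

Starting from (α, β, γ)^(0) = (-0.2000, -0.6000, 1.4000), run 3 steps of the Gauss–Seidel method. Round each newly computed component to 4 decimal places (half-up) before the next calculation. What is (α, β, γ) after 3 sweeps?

Iteration 1:
  α = (-3 - (2)·-0.6000 - (-3)·1.4000) / (-8) = -0.3000
  β = (-6 - (-1)·-0.3000 - (3)·1.4000) / (5) = -2.1000
  γ = (-2 - (-4)·-0.3000 - (4)·-2.1000) / (12) = 0.4333
Iteration 2:
  α = (-3 - (2)·-2.1000 - (-3)·0.4333) / (-8) = -0.3125
  β = (-6 - (-1)·-0.3125 - (3)·0.4333) / (5) = -1.5225
  γ = (-2 - (-4)·-0.3125 - (4)·-1.5225) / (12) = 0.2367
Iteration 3:
  α = (-3 - (2)·-1.5225 - (-3)·0.2367) / (-8) = -0.0944
  β = (-6 - (-1)·-0.0944 - (3)·0.2367) / (5) = -1.3609
  γ = (-2 - (-4)·-0.0944 - (4)·-1.3609) / (12) = 0.2555

(-0.0944, -1.3609, 0.2555)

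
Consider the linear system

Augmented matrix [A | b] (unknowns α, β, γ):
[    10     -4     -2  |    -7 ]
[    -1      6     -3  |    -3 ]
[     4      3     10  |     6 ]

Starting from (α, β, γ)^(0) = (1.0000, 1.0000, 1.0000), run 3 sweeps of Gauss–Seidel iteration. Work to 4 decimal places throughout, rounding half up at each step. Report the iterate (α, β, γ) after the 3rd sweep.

(-0.6269, -0.1479, 0.8951)

Iteration 1:
  α = (-7 - (-4)·1.0000 - (-2)·1.0000) / (10) = -0.1000
  β = (-3 - (-1)·-0.1000 - (-3)·1.0000) / (6) = -0.0167
  γ = (6 - (4)·-0.1000 - (3)·-0.0167) / (10) = 0.6450
Iteration 2:
  α = (-7 - (-4)·-0.0167 - (-2)·0.6450) / (10) = -0.5777
  β = (-3 - (-1)·-0.5777 - (-3)·0.6450) / (6) = -0.2738
  γ = (6 - (4)·-0.5777 - (3)·-0.2738) / (10) = 0.9132
Iteration 3:
  α = (-7 - (-4)·-0.2738 - (-2)·0.9132) / (10) = -0.6269
  β = (-3 - (-1)·-0.6269 - (-3)·0.9132) / (6) = -0.1479
  γ = (6 - (4)·-0.6269 - (3)·-0.1479) / (10) = 0.8951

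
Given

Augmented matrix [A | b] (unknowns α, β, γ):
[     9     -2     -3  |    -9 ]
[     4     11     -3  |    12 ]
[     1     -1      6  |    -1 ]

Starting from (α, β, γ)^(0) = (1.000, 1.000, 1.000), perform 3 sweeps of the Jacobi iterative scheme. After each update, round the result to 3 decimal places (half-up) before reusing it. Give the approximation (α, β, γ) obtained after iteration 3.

(-0.707, 1.414, 0.173)

Iteration 1:
  α = (-9 - (-2)·1.000 - (-3)·1.000) / (9) = -0.444
  β = (12 - (4)·1.000 - (-3)·1.000) / (11) = 1.000
  γ = (-1 - (1)·1.000 - (-1)·1.000) / (6) = -0.167
Iteration 2:
  α = (-9 - (-2)·1.000 - (-3)·-0.167) / (9) = -0.833
  β = (12 - (4)·-0.444 - (-3)·-0.167) / (11) = 1.207
  γ = (-1 - (1)·-0.444 - (-1)·1.000) / (6) = 0.074
Iteration 3:
  α = (-9 - (-2)·1.207 - (-3)·0.074) / (9) = -0.707
  β = (12 - (4)·-0.833 - (-3)·0.074) / (11) = 1.414
  γ = (-1 - (1)·-0.833 - (-1)·1.207) / (6) = 0.173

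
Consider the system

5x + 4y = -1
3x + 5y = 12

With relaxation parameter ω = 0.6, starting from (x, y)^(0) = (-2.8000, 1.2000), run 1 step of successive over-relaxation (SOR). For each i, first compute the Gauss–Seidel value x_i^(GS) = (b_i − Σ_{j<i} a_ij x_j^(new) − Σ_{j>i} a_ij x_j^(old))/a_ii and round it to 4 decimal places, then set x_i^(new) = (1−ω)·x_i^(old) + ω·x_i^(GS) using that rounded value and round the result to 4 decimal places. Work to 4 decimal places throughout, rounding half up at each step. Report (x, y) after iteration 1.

(-1.8160, 2.5738)

Iteration 1:
  x: GS value = (-1 - (4)·1.2000) / (5) = -1.1600;  x ← (1−ω)·-2.8000 + ω·-1.1600 = -1.8160
  y: GS value = (12 - (3)·-1.8160) / (5) = 3.4896;  y ← (1−ω)·1.2000 + ω·3.4896 = 2.5738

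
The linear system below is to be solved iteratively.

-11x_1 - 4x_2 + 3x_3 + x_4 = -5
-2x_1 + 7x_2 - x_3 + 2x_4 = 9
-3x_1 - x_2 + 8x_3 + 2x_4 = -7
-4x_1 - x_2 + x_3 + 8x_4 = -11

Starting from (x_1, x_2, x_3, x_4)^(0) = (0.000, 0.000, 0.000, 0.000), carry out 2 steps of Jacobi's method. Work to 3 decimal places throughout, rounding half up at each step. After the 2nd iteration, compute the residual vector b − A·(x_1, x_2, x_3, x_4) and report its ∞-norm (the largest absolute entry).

3.608

Iteration 1:
  x_1 = (-5 - (-4)·0.000 - (3)·0.000 - (1)·0.000) / (-11) = 0.455
  x_2 = (9 - (-2)·0.000 - (-1)·0.000 - (2)·0.000) / (7) = 1.286
  x_3 = (-7 - (-3)·0.000 - (-1)·0.000 - (2)·0.000) / (8) = -0.875
  x_4 = (-11 - (-4)·0.000 - (-1)·0.000 - (1)·0.000) / (8) = -1.375
Iteration 2:
  x_1 = (-5 - (-4)·1.286 - (3)·-0.875 - (1)·-1.375) / (-11) = -0.377
  x_2 = (9 - (-2)·0.455 - (-1)·-0.875 - (2)·-1.375) / (7) = 1.684
  x_3 = (-7 - (-3)·0.455 - (-1)·1.286 - (2)·-1.375) / (8) = -0.200
  x_4 = (-11 - (-4)·0.455 - (-1)·1.286 - (1)·-0.875) / (8) = -0.877
Residual b − A·x = (-0.934, -1.988, -3.093, -3.608); ∞-norm = 3.608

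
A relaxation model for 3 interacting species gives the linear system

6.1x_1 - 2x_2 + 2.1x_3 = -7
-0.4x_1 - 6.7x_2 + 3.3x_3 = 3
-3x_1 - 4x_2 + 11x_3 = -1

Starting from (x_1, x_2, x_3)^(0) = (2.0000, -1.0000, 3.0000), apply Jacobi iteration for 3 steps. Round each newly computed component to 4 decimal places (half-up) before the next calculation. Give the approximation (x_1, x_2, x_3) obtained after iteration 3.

Iteration 1:
  x_1 = (-7 - (-2)·-1.0000 - (2.1)·3.0000) / (6.1) = -2.5082
  x_2 = (3 - (-0.4)·2.0000 - (3.3)·3.0000) / (-6.7) = 0.9104
  x_3 = (-1 - (-3)·2.0000 - (-4)·-1.0000) / (11) = 0.0909
Iteration 2:
  x_1 = (-7 - (-2)·0.9104 - (2.1)·0.0909) / (6.1) = -0.8803
  x_2 = (3 - (-0.4)·-2.5082 - (3.3)·0.0909) / (-6.7) = -0.2532
  x_3 = (-1 - (-3)·-2.5082 - (-4)·0.9104) / (11) = -0.4439
Iteration 3:
  x_1 = (-7 - (-2)·-0.2532 - (2.1)·-0.4439) / (6.1) = -1.0777
  x_2 = (3 - (-0.4)·-0.8803 - (3.3)·-0.4439) / (-6.7) = -0.6138
  x_3 = (-1 - (-3)·-0.8803 - (-4)·-0.2532) / (11) = -0.4231

(-1.0777, -0.6138, -0.4231)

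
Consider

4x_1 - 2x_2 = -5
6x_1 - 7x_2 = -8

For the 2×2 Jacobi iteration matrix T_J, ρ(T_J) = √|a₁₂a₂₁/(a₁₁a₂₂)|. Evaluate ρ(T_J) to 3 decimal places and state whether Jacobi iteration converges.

0.655

a₁₂a₂₁/(a₁₁a₂₂) = (-2)·(6) / ((4)·(-7)) = 0.428571
ρ = √|0.428571| = √0.428571 = 0.655
ρ < 1, so Jacobi converges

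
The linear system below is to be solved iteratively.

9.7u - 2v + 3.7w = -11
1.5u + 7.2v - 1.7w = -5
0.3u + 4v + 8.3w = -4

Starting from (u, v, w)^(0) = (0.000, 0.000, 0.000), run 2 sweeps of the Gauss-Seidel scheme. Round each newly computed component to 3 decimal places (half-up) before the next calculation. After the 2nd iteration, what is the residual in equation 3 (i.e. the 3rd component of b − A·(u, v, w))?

Iteration 1:
  u = (-11 - (-2)·0.000 - (3.7)·0.000) / (9.7) = -1.134
  v = (-5 - (1.5)·-1.134 - (-1.7)·0.000) / (7.2) = -0.458
  w = (-4 - (0.3)·-1.134 - (4)·-0.458) / (8.3) = -0.220
Iteration 2:
  u = (-11 - (-2)·-0.458 - (3.7)·-0.220) / (9.7) = -1.145
  v = (-5 - (1.5)·-1.145 - (-1.7)·-0.220) / (7.2) = -0.508
  w = (-4 - (0.3)·-1.145 - (4)·-0.508) / (8.3) = -0.196
Residual b − A·x = (-0.184, 0.042, 0.002)

0.002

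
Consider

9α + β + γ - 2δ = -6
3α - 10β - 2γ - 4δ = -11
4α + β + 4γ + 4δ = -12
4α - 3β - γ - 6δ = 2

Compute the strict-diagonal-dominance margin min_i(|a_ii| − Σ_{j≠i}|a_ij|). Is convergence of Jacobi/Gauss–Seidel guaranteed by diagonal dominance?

row 1: |9| − (1+1+2) = 5
row 2: |-10| − (3+2+4) = 1
row 3: |4| − (4+1+4) = -5
row 4: |-6| − (4+3+1) = -2
minimum over rows = -5 → not strictly diagonally dominant

-5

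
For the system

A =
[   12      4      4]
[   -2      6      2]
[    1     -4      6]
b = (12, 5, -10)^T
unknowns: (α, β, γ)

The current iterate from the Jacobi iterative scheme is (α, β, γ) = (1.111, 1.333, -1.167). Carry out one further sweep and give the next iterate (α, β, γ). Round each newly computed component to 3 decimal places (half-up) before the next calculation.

(0.945, 1.593, -0.963)

One sweep:
  α = (12 - (4)·1.333 - (4)·-1.167) / (12) = 0.945
  β = (5 - (-2)·1.111 - (2)·-1.167) / (6) = 1.593
  γ = (-10 - (1)·1.111 - (-4)·1.333) / (6) = -0.963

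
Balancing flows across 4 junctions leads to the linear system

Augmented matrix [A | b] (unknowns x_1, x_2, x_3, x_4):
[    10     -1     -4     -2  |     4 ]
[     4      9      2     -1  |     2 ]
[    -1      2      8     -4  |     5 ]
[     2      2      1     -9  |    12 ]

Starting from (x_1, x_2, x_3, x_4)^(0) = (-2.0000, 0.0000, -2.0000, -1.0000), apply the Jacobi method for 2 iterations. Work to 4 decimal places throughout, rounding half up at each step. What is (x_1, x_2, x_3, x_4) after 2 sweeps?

Iteration 1:
  x_1 = (4 - (-1)·0.0000 - (-4)·-2.0000 - (-2)·-1.0000) / (10) = -0.6000
  x_2 = (2 - (4)·-2.0000 - (2)·-2.0000 - (-1)·-1.0000) / (9) = 1.4444
  x_3 = (5 - (-1)·-2.0000 - (2)·0.0000 - (-4)·-1.0000) / (8) = -0.1250
  x_4 = (12 - (2)·-2.0000 - (2)·0.0000 - (1)·-2.0000) / (-9) = -2.0000
Iteration 2:
  x_1 = (4 - (-1)·1.4444 - (-4)·-0.1250 - (-2)·-2.0000) / (10) = 0.0944
  x_2 = (2 - (4)·-0.6000 - (2)·-0.1250 - (-1)·-2.0000) / (9) = 0.2944
  x_3 = (5 - (-1)·-0.6000 - (2)·1.4444 - (-4)·-2.0000) / (8) = -0.8111
  x_4 = (12 - (2)·-0.6000 - (2)·1.4444 - (1)·-0.1250) / (-9) = -1.1596

(0.0944, 0.2944, -0.8111, -1.1596)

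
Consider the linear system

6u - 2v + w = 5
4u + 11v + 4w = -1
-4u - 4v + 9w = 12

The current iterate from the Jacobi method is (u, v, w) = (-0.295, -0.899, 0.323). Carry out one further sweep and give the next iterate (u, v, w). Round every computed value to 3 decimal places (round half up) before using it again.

One sweep:
  u = (5 - (-2)·-0.899 - (1)·0.323) / (6) = 0.480
  v = (-1 - (4)·-0.295 - (4)·0.323) / (11) = -0.101
  w = (12 - (-4)·-0.295 - (-4)·-0.899) / (9) = 0.803

(0.480, -0.101, 0.803)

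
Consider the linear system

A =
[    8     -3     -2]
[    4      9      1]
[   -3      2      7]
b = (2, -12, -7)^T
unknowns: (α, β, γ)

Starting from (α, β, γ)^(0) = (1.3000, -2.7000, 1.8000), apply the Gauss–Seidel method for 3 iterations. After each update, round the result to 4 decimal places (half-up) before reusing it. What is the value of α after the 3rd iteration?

Iteration 1:
  α = (2 - (-3)·-2.7000 - (-2)·1.8000) / (8) = -0.3125
  β = (-12 - (4)·-0.3125 - (1)·1.8000) / (9) = -1.3944
  γ = (-7 - (-3)·-0.3125 - (2)·-1.3944) / (7) = -0.7355
Iteration 2:
  α = (2 - (-3)·-1.3944 - (-2)·-0.7355) / (8) = -0.4568
  β = (-12 - (4)·-0.4568 - (1)·-0.7355) / (9) = -1.0486
  γ = (-7 - (-3)·-0.4568 - (2)·-1.0486) / (7) = -0.8962
Iteration 3:
  α = (2 - (-3)·-1.0486 - (-2)·-0.8962) / (8) = -0.3673
  β = (-12 - (4)·-0.3673 - (1)·-0.8962) / (9) = -1.0705
  γ = (-7 - (-3)·-0.3673 - (2)·-1.0705) / (7) = -0.8516

-0.3673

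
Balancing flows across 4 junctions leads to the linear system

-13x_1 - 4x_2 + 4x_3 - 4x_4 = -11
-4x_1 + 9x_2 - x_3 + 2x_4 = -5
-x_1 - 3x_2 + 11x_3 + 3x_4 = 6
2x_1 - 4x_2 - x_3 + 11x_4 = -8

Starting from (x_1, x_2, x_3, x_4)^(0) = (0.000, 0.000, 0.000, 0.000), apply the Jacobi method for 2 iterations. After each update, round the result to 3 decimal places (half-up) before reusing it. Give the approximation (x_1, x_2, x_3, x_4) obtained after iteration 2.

(1.409, 0.043, 0.669, -1.034)

Iteration 1:
  x_1 = (-11 - (-4)·0.000 - (4)·0.000 - (-4)·0.000) / (-13) = 0.846
  x_2 = (-5 - (-4)·0.000 - (-1)·0.000 - (2)·0.000) / (9) = -0.556
  x_3 = (6 - (-1)·0.000 - (-3)·0.000 - (3)·0.000) / (11) = 0.545
  x_4 = (-8 - (2)·0.000 - (-4)·0.000 - (-1)·0.000) / (11) = -0.727
Iteration 2:
  x_1 = (-11 - (-4)·-0.556 - (4)·0.545 - (-4)·-0.727) / (-13) = 1.409
  x_2 = (-5 - (-4)·0.846 - (-1)·0.545 - (2)·-0.727) / (9) = 0.043
  x_3 = (6 - (-1)·0.846 - (-3)·-0.556 - (3)·-0.727) / (11) = 0.669
  x_4 = (-8 - (2)·0.846 - (-4)·-0.556 - (-1)·0.545) / (11) = -1.034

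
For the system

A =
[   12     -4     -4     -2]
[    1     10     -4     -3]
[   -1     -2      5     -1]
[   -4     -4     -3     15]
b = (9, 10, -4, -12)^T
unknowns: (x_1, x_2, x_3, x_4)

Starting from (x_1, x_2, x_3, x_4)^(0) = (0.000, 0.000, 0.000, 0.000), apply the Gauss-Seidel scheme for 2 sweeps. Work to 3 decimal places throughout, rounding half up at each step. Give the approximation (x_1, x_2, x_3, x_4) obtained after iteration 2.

Iteration 1:
  x_1 = (9 - (-4)·0.000 - (-4)·0.000 - (-2)·0.000) / (12) = 0.750
  x_2 = (10 - (1)·0.750 - (-4)·0.000 - (-3)·0.000) / (10) = 0.925
  x_3 = (-4 - (-1)·0.750 - (-2)·0.925 - (-1)·0.000) / (5) = -0.280
  x_4 = (-12 - (-4)·0.750 - (-4)·0.925 - (-3)·-0.280) / (15) = -0.409
Iteration 2:
  x_1 = (9 - (-4)·0.925 - (-4)·-0.280 - (-2)·-0.409) / (12) = 0.897
  x_2 = (10 - (1)·0.897 - (-4)·-0.280 - (-3)·-0.409) / (10) = 0.676
  x_3 = (-4 - (-1)·0.897 - (-2)·0.676 - (-1)·-0.409) / (5) = -0.432
  x_4 = (-12 - (-4)·0.897 - (-4)·0.676 - (-3)·-0.432) / (15) = -0.467

(0.897, 0.676, -0.432, -0.467)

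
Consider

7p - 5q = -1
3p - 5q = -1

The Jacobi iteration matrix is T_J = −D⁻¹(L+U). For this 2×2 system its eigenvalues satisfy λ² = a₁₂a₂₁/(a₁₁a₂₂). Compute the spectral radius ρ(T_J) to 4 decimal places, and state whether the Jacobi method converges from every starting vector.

0.6547

a₁₂a₂₁/(a₁₁a₂₂) = (-5)·(3) / ((7)·(-5)) = 0.428571
ρ = √|0.428571| = √0.428571 = 0.6547
ρ < 1, so Jacobi converges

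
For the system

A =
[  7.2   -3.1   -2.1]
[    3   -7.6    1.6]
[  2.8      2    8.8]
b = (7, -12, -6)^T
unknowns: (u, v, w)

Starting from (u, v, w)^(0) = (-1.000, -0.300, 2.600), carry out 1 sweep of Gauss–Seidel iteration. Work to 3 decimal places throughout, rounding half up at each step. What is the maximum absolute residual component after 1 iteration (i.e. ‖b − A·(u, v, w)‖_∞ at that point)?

7.067

Iteration 1:
  u = (7 - (-3.1)·-0.300 - (-2.1)·2.600) / (7.2) = 1.601
  v = (-12 - (3)·1.601 - (1.6)·2.600) / (-7.6) = 2.758
  w = (-6 - (2.8)·1.601 - (2)·2.758) / (8.8) = -1.818
Residual b − A·x = (0.205, 7.067, 0.000); ∞-norm = 7.067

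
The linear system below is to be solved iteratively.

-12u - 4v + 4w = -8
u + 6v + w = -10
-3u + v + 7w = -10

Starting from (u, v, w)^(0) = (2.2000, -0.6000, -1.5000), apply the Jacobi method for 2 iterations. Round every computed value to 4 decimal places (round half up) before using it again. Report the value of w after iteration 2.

-1.0167

Iteration 1:
  u = (-8 - (-4)·-0.6000 - (4)·-1.5000) / (-12) = 0.3667
  v = (-10 - (1)·2.2000 - (1)·-1.5000) / (6) = -1.7833
  w = (-10 - (-3)·2.2000 - (1)·-0.6000) / (7) = -0.4000
Iteration 2:
  u = (-8 - (-4)·-1.7833 - (4)·-0.4000) / (-12) = 1.1278
  v = (-10 - (1)·0.3667 - (1)·-0.4000) / (6) = -1.6611
  w = (-10 - (-3)·0.3667 - (1)·-1.7833) / (7) = -1.0167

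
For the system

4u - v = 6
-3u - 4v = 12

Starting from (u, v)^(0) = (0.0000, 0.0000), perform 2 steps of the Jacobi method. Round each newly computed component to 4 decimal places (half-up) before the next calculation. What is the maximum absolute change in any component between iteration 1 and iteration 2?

1.1250

Iteration 1:
  u = (6 - (-1)·0.0000) / (4) = 1.5000
  v = (12 - (-3)·0.0000) / (-4) = -3.0000
Iteration 2:
  u = (6 - (-1)·-3.0000) / (4) = 0.7500
  v = (12 - (-3)·1.5000) / (-4) = -4.1250
Change: (-0.7500, -1.1250) → max |·| = 1.1250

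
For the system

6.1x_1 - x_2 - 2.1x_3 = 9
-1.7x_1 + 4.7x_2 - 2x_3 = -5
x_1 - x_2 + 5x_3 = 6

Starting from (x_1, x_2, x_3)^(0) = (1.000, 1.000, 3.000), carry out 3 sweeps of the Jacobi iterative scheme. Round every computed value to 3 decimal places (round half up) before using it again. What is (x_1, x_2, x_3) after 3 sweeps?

Iteration 1:
  x_1 = (9 - (-1)·1.000 - (-2.1)·3.000) / (6.1) = 2.672
  x_2 = (-5 - (-1.7)·1.000 - (-2)·3.000) / (4.7) = 0.574
  x_3 = (6 - (1)·1.000 - (-1)·1.000) / (5) = 1.200
Iteration 2:
  x_1 = (9 - (-1)·0.574 - (-2.1)·1.200) / (6.1) = 1.983
  x_2 = (-5 - (-1.7)·2.672 - (-2)·1.200) / (4.7) = 0.413
  x_3 = (6 - (1)·2.672 - (-1)·0.574) / (5) = 0.780
Iteration 3:
  x_1 = (9 - (-1)·0.413 - (-2.1)·0.780) / (6.1) = 1.812
  x_2 = (-5 - (-1.7)·1.983 - (-2)·0.780) / (4.7) = -0.015
  x_3 = (6 - (1)·1.983 - (-1)·0.413) / (5) = 0.886

(1.812, -0.015, 0.886)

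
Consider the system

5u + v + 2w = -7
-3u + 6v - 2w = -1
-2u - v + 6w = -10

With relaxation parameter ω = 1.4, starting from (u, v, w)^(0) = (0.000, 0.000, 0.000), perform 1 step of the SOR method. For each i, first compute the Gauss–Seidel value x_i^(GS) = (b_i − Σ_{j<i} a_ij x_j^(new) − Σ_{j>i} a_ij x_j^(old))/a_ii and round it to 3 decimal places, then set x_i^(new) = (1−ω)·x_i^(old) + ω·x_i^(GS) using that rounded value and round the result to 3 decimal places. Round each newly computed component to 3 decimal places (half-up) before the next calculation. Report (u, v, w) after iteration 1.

Iteration 1:
  u: GS value = (-7 - (1)·0.000 - (2)·0.000) / (5) = -1.400;  u ← (1−ω)·0.000 + ω·-1.400 = -1.960
  v: GS value = (-1 - (-3)·-1.960 - (-2)·0.000) / (6) = -1.147;  v ← (1−ω)·0.000 + ω·-1.147 = -1.606
  w: GS value = (-10 - (-2)·-1.960 - (-1)·-1.606) / (6) = -2.588;  w ← (1−ω)·0.000 + ω·-2.588 = -3.623

(-1.960, -1.606, -3.623)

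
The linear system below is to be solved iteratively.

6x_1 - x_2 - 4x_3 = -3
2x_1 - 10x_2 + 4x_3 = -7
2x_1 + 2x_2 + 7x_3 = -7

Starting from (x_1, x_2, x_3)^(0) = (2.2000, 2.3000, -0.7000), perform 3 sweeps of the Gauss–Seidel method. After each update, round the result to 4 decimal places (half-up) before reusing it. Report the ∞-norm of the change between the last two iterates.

0.0957

Iteration 1:
  x_1 = (-3 - (-1)·2.3000 - (-4)·-0.7000) / (6) = -0.5833
  x_2 = (-7 - (2)·-0.5833 - (4)·-0.7000) / (-10) = 0.3033
  x_3 = (-7 - (2)·-0.5833 - (2)·0.3033) / (7) = -0.9200
Iteration 2:
  x_1 = (-3 - (-1)·0.3033 - (-4)·-0.9200) / (6) = -1.0628
  x_2 = (-7 - (2)·-1.0628 - (4)·-0.9200) / (-10) = 0.1194
  x_3 = (-7 - (2)·-1.0628 - (2)·0.1194) / (7) = -0.7305
Iteration 3:
  x_1 = (-3 - (-1)·0.1194 - (-4)·-0.7305) / (6) = -0.9671
  x_2 = (-7 - (2)·-0.9671 - (4)·-0.7305) / (-10) = 0.2144
  x_3 = (-7 - (2)·-0.9671 - (2)·0.2144) / (7) = -0.7849
Change: (0.0957, 0.0950, -0.0544) → max |·| = 0.0957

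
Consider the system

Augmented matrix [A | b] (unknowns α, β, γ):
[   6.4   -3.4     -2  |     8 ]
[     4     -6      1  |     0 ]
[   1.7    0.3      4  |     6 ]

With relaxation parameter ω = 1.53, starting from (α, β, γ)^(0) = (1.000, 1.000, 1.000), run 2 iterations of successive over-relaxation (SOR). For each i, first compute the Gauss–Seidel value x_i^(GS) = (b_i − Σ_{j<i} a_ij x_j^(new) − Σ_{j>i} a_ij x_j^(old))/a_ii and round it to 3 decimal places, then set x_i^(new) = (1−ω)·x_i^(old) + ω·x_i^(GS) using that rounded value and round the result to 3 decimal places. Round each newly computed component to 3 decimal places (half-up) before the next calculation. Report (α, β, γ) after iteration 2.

(2.366, 1.049, 0.772)

Iteration 1:
  α: GS value = (8 - (-3.4)·1.000 - (-2)·1.000) / (6.4) = 2.094;  α ← (1−ω)·1.000 + ω·2.094 = 2.674
  β: GS value = (0 - (4)·2.674 - (1)·1.000) / (-6) = 1.949;  β ← (1−ω)·1.000 + ω·1.949 = 2.452
  γ: GS value = (6 - (1.7)·2.674 - (0.3)·2.452) / (4) = 0.180;  γ ← (1−ω)·1.000 + ω·0.180 = -0.255
Iteration 2:
  α: GS value = (8 - (-3.4)·2.452 - (-2)·-0.255) / (6.4) = 2.473;  α ← (1−ω)·2.674 + ω·2.473 = 2.366
  β: GS value = (0 - (4)·2.366 - (1)·-0.255) / (-6) = 1.535;  β ← (1−ω)·2.452 + ω·1.535 = 1.049
  γ: GS value = (6 - (1.7)·2.366 - (0.3)·1.049) / (4) = 0.416;  γ ← (1−ω)·-0.255 + ω·0.416 = 0.772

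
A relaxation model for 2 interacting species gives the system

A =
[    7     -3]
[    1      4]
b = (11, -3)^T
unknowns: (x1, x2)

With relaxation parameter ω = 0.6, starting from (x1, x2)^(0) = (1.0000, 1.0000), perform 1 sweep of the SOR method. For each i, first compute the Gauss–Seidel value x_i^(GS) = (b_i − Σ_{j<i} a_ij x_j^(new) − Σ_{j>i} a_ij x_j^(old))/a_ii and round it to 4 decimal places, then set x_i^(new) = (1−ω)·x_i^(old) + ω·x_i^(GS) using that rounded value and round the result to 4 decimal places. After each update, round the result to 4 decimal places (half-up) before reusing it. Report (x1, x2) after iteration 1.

(1.6000, -0.2900)

Iteration 1:
  x1: GS value = (11 - (-3)·1.0000) / (7) = 2.0000;  x1 ← (1−ω)·1.0000 + ω·2.0000 = 1.6000
  x2: GS value = (-3 - (1)·1.6000) / (4) = -1.1500;  x2 ← (1−ω)·1.0000 + ω·-1.1500 = -0.2900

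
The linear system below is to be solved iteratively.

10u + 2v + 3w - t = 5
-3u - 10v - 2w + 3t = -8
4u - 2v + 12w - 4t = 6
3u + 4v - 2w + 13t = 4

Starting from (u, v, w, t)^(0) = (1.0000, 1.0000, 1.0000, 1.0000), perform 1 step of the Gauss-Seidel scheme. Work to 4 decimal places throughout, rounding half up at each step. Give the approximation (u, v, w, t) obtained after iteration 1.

(0.1000, 0.8700, 0.9450, 0.1623)

Iteration 1:
  u = (5 - (2)·1.0000 - (3)·1.0000 - (-1)·1.0000) / (10) = 0.1000
  v = (-8 - (-3)·0.1000 - (-2)·1.0000 - (3)·1.0000) / (-10) = 0.8700
  w = (6 - (4)·0.1000 - (-2)·0.8700 - (-4)·1.0000) / (12) = 0.9450
  t = (4 - (3)·0.1000 - (4)·0.8700 - (-2)·0.9450) / (13) = 0.1623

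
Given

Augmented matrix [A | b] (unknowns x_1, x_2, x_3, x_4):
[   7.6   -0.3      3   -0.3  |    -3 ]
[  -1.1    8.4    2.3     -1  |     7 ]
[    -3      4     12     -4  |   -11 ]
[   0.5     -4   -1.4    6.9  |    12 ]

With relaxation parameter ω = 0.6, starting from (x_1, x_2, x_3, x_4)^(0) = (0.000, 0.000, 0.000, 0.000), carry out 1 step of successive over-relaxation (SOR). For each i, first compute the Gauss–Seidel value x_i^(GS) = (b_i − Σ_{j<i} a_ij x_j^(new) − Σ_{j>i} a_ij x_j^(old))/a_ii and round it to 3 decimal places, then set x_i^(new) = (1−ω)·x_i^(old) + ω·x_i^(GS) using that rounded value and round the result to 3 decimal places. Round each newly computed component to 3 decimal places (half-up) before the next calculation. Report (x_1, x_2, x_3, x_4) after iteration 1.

Iteration 1:
  x_1: GS value = (-3 - (-0.3)·0.000 - (3)·0.000 - (-0.3)·0.000) / (7.6) = -0.395;  x_1 ← (1−ω)·0.000 + ω·-0.395 = -0.237
  x_2: GS value = (7 - (-1.1)·-0.237 - (2.3)·0.000 - (-1)·0.000) / (8.4) = 0.802;  x_2 ← (1−ω)·0.000 + ω·0.802 = 0.481
  x_3: GS value = (-11 - (-3)·-0.237 - (4)·0.481 - (-4)·0.000) / (12) = -1.136;  x_3 ← (1−ω)·0.000 + ω·-1.136 = -0.682
  x_4: GS value = (12 - (0.5)·-0.237 - (-4)·0.481 - (-1.4)·-0.682) / (6.9) = 1.897;  x_4 ← (1−ω)·0.000 + ω·1.897 = 1.138

(-0.237, 0.481, -0.682, 1.138)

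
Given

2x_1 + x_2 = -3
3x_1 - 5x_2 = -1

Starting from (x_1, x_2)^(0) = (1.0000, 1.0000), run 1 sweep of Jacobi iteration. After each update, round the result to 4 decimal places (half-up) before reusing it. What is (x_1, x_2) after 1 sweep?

(-2.0000, 0.8000)

Iteration 1:
  x_1 = (-3 - (1)·1.0000) / (2) = -2.0000
  x_2 = (-1 - (3)·1.0000) / (-5) = 0.8000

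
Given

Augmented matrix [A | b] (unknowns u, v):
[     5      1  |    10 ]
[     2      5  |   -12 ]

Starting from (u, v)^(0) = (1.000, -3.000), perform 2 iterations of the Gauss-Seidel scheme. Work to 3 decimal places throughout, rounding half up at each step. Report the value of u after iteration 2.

2.688

Iteration 1:
  u = (10 - (1)·-3.000) / (5) = 2.600
  v = (-12 - (2)·2.600) / (5) = -3.440
Iteration 2:
  u = (10 - (1)·-3.440) / (5) = 2.688
  v = (-12 - (2)·2.688) / (5) = -3.475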